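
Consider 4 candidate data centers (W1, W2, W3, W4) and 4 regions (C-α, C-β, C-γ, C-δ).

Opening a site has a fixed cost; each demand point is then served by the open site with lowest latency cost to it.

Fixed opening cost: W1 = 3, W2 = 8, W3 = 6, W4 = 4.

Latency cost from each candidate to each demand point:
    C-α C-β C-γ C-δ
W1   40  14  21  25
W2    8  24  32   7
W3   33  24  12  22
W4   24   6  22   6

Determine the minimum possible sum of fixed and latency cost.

50

Open {W2, W3, W4}: assign each demand point to its cheapest open site.
  C-α→W2 8, C-β→W4 6, C-γ→W3 12, C-δ→W4 6
  latency cost 32, fixed 18 → total 50.
Compare {W1, W2, W3, W4}: latency cost 32 + fixed 21 = 53.
Compare {W2, W4}: latency cost 42 + fixed 12 = 54.
Compare {W1, W2, W4}: latency cost 41 + fixed 15 = 56.
All other subsets cost ≥ 53. Minimum total cost: 50.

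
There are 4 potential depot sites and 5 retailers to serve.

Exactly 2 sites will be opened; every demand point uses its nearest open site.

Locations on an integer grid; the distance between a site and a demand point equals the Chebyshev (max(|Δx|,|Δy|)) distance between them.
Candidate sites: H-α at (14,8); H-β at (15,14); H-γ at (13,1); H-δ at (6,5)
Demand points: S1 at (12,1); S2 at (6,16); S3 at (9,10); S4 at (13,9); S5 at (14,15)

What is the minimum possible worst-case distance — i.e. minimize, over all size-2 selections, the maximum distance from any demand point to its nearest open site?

8

Open {H-α, H-β}.
  Farthest demand point is S2 at distance 8 (to H-α); all others are ≤ 8.
With {H-α, H-γ} the worst case is 8.
With {H-α, H-δ} the worst case is 8.
No size-2 selection achieves below 8.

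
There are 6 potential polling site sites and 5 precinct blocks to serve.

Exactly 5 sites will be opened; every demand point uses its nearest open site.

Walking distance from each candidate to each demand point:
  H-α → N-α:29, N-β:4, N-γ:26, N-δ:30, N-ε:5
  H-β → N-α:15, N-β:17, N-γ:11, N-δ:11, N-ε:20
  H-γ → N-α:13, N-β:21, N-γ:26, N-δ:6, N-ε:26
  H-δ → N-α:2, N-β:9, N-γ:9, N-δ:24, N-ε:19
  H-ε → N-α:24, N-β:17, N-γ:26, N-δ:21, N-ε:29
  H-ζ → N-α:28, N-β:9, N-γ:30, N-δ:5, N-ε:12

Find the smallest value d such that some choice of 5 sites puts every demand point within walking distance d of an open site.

9

Open {H-α, H-β, H-γ, H-δ, H-ε}.
  Farthest demand point is N-γ at walking distance 9 (to H-δ); all others are ≤ 9.
With {H-α, H-β, H-γ, H-δ, H-ζ} the worst case is 9.
With {H-α, H-β, H-δ, H-ε, H-ζ} the worst case is 9.
No size-5 selection achieves below 9.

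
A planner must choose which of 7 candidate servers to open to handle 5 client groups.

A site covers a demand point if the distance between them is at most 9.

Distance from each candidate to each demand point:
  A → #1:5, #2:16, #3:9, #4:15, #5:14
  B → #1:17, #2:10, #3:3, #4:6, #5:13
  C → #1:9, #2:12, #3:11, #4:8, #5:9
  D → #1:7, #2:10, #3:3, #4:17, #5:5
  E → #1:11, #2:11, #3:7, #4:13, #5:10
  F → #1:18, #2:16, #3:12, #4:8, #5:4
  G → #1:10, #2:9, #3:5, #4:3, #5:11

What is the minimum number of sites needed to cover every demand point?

2

Coverage sets (demand points within 9 of each site):
  A: {#1, #3}
  B: {#3, #4}
  C: {#1, #4, #5}
  D: {#1, #3, #5}
  E: {#3}
  F: {#4, #5}
  G: {#2, #3, #4}
No single site covers all 5 demand points.
But {C, G} covers everything, so the minimum is 2.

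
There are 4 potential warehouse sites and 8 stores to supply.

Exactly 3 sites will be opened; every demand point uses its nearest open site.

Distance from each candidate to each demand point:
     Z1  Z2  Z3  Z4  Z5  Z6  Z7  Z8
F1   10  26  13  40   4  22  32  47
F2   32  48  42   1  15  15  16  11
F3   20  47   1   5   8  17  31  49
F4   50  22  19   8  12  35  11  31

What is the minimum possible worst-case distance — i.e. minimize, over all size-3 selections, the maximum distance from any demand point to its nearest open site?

Open {F1, F2, F4}.
  Farthest demand point is Z2 at distance 22 (to F4); all others are ≤ 22.
With {F2, F3, F4} the worst case is 22.
With {F1, F2, F3} the worst case is 26.
No size-3 selection achieves below 22.

22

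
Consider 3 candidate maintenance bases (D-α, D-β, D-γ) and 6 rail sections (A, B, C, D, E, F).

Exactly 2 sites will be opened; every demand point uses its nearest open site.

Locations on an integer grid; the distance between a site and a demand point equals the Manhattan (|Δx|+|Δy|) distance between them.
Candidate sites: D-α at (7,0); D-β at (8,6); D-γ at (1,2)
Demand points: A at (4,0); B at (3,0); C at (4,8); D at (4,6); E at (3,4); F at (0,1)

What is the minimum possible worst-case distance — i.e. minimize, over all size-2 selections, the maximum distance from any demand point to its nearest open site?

6

Open {D-β, D-γ}.
  Farthest demand point is C at distance 6 (to D-β); all others are ≤ 6.
With {D-α, D-β} the worst case is 8.
With {D-α, D-γ} the worst case is 9.
No size-2 selection achieves below 6.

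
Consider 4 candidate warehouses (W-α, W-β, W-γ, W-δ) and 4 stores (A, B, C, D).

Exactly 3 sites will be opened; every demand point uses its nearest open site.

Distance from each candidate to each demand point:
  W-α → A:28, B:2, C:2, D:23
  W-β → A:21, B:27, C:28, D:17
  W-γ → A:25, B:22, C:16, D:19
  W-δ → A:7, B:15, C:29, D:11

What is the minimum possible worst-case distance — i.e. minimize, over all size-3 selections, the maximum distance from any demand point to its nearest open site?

Open {W-α, W-β, W-δ}.
  Farthest demand point is D at distance 11 (to W-δ); all others are ≤ 11.
With {W-α, W-γ, W-δ} the worst case is 11.
With {W-β, W-γ, W-δ} the worst case is 16.
No size-3 selection achieves below 11.

11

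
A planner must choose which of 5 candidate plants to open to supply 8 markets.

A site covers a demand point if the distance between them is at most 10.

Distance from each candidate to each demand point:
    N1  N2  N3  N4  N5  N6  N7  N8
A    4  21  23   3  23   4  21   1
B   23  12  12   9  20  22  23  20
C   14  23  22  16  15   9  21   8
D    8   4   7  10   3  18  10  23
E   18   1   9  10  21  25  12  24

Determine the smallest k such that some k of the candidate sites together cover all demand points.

2

Coverage sets (demand points within 10 of each site):
  A: {N1, N4, N6, N8}
  B: {N4}
  C: {N6, N8}
  D: {N1, N2, N3, N4, N5, N7}
  E: {N2, N3, N4}
No single site covers all 8 demand points.
But {A, D} covers everything, so the minimum is 2.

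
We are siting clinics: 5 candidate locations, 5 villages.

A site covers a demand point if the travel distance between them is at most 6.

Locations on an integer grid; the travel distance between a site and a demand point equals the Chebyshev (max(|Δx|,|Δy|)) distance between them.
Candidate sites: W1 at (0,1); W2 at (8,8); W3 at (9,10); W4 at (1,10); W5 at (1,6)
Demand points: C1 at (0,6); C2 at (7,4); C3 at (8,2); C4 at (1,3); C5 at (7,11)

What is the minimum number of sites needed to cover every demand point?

2

Coverage sets (demand points within 6 of each site):
  W1: {C1, C4}
  W2: {C2, C3, C5}
  W3: {C2, C5}
  W4: {C1, C2, C5}
  W5: {C1, C2, C4, C5}
No single site covers all 5 demand points.
But {W1, W2} covers everything, so the minimum is 2.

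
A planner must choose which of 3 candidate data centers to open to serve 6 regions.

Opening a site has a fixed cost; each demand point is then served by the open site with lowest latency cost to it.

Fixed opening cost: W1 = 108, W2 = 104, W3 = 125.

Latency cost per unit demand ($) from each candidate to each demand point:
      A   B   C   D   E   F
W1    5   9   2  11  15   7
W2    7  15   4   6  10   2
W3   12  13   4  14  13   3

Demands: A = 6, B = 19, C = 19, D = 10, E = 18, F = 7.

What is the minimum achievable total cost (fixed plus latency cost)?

Open {W1, W2}: assign each demand point to its cheapest open site.
  A→W1 6×5=30, B→W1 19×9=171, C→W1 19×2=38, D→W2 10×6=60, E→W2 18×10=180, F→W2 7×2=14
  latency cost 493, fixed 212 → total 705.
Compare {W2}: latency cost 657 + fixed 104 = 761.
Compare {W1}: latency cost 668 + fixed 108 = 776.
Compare {W1, W2, W3}: latency cost 493 + fixed 337 = 830.
All other subsets cost ≥ 761. Minimum total cost: 705.

705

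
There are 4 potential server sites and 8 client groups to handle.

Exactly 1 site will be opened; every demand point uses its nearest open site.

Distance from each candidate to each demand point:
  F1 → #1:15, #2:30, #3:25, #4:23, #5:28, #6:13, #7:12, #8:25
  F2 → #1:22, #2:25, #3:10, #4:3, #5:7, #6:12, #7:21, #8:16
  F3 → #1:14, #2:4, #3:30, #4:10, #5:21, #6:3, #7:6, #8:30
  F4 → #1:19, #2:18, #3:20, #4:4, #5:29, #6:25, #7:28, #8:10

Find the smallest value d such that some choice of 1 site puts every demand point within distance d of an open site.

Open {F2}.
  Farthest demand point is #2 at distance 25 (to F2); all others are ≤ 25.
With {F4} the worst case is 29.
With {F1} the worst case is 30.
No size-1 selection achieves below 25.

25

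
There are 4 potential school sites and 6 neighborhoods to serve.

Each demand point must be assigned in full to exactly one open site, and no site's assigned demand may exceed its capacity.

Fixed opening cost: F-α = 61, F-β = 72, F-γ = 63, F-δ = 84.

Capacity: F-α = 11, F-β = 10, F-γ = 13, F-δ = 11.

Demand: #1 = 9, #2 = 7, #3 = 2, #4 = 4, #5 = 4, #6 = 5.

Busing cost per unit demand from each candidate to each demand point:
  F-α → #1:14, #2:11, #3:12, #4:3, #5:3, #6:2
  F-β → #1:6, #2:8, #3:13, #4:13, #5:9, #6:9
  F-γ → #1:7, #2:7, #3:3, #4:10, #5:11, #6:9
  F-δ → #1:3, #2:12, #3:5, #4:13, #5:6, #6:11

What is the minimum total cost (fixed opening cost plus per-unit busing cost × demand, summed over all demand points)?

352

Open {F-α, F-γ, F-δ}; cheapest assignment that respects the capacities:
  F-α (cap 11, load 9): #5, #6 — cost 4×3 + 5×2 = 22
  F-γ (cap 13, load 13): #2, #3, #4 — cost 7×7 + 2×3 + 4×10 = 95
  F-δ (cap 11, load 9): #1 — cost 9×3 = 27
  Shipping 144, fixed 208 → total 352.
  Any other capacity-feasible assignment to {F-α, F-γ, F-δ} ships for at least 144.
Compare {F-α, F-β, F-γ}: its best feasible assignment gives total 367.
Compare {F-α, F-β, F-γ, F-δ}: its best feasible assignment gives total 420.
Every other set of open sites that can feasibly serve all demand totals ≥ 367 even under its best assignment. Minimum: 352.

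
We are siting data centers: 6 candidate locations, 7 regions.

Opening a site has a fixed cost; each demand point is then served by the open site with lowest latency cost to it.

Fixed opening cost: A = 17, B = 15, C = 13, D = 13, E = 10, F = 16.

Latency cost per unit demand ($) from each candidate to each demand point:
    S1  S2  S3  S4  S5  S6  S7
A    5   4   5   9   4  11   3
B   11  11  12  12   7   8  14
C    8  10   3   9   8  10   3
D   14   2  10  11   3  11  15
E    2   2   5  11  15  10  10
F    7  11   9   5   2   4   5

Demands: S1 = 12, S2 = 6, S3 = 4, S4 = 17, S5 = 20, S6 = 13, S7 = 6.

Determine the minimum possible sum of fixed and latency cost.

Open {C, E, F}: assign each demand point to its cheapest open site.
  S1→E 12×2=24, S2→E 6×2=12, S3→C 4×3=12, S4→F 17×5=85, S5→F 20×2=40, S6→F 13×4=52, S7→C 6×3=18
  latency cost 243, fixed 39 → total 282.
Compare {E, F}: latency cost 263 + fixed 26 = 289.
Compare {A, E, F}: latency cost 251 + fixed 43 = 294.
Compare {C, D, E, F}: latency cost 243 + fixed 52 = 295.
All other subsets cost ≥ 289. Minimum total cost: 282.

282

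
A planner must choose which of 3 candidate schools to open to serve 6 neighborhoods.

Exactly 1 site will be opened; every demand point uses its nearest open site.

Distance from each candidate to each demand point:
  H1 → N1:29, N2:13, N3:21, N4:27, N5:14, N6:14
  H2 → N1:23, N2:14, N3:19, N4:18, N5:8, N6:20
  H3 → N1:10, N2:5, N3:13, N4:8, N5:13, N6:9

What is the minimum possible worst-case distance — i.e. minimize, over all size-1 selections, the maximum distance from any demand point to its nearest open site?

13

Open {H3}.
  Farthest demand point is N3 at distance 13 (to H3); all others are ≤ 13.
With {H2} the worst case is 23.
With {H1} the worst case is 29.
No size-1 selection achieves below 13.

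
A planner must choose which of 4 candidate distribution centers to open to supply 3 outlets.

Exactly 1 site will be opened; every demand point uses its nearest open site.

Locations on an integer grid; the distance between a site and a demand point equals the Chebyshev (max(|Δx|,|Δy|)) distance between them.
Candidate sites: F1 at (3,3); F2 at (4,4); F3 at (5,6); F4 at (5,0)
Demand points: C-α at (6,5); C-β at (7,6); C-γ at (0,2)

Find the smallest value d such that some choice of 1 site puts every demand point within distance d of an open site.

4

Open {F1}.
  Farthest demand point is C-β at distance 4 (to F1); all others are ≤ 4.
With {F2} the worst case is 4.
With {F3} the worst case is 5.
No size-1 selection achieves below 4.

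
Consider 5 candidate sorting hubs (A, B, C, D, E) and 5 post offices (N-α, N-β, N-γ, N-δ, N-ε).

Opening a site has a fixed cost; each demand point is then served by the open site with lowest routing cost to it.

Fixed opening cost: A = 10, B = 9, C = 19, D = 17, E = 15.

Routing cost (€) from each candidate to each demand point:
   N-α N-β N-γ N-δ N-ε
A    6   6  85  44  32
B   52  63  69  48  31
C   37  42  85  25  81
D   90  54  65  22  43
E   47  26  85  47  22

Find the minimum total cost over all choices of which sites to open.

158

Open {A, D}: assign each demand point to its cheapest open site.
  N-α→A 6, N-β→A 6, N-γ→D 65, N-δ→D 22, N-ε→A 32
  routing cost 131, fixed 27 → total 158.
Compare {A, D, E}: routing cost 121 + fixed 42 = 163.
Compare {A, B, D}: routing cost 130 + fixed 36 = 166.
Compare {A, B, D, E}: routing cost 121 + fixed 51 = 172.
All other subsets cost ≥ 163. Minimum total cost: 158.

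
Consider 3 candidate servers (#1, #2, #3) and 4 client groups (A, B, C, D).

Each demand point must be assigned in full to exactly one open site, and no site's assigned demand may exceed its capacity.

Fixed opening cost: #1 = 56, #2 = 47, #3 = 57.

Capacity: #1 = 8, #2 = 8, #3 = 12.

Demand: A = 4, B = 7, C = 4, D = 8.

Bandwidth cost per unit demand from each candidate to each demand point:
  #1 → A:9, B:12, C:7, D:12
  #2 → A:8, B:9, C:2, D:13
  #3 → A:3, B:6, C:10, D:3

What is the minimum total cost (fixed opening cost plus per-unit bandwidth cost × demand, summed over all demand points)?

Open {#1, #2, #3}; cheapest assignment that respects the capacities:
  #1 (cap 8, load 4): C — cost 4×7 = 28
  #2 (cap 8, load 7): B — cost 7×9 = 63
  #3 (cap 12, load 12): A, D — cost 4×3 + 8×3 = 36
  Shipping 127, fixed 160 → total 287.
  Any other capacity-feasible assignment to {#1, #2, #3} ships for at least 127.
Total demand is 23 and no other set of sites has combined capacity ≥ 23, so {#1, #2, #3} is the only feasible choice of open sites. Minimum: 287.

287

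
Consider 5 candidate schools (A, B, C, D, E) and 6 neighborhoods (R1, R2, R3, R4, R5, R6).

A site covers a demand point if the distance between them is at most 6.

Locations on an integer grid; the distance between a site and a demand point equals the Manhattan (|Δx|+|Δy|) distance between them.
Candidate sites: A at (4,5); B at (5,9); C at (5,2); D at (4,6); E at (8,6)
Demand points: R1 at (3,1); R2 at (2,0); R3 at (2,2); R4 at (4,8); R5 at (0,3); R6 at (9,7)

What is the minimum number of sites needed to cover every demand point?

2

Coverage sets (demand points within 6 of each site):
  A: {R1, R3, R4, R5}
  B: {R4, R6}
  C: {R1, R2, R3, R5}
  D: {R1, R3, R4, R6}
  E: {R4, R6}
No single site covers all 6 demand points.
But {B, C} covers everything, so the minimum is 2.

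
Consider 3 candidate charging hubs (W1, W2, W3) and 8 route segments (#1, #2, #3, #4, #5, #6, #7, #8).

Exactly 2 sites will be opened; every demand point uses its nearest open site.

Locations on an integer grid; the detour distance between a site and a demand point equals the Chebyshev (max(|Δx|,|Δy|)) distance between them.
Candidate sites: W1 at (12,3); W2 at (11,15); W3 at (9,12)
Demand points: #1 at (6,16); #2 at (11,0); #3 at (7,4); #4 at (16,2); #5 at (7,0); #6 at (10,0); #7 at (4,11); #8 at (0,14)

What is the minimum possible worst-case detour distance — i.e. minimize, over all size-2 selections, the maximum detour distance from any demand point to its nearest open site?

9

Open {W1, W3}.
  Farthest demand point is #8 at detour distance 9 (to W3); all others are ≤ 9.
With {W1, W2} the worst case is 11.
With {W2, W3} the worst case is 12.
No size-2 selection achieves below 9.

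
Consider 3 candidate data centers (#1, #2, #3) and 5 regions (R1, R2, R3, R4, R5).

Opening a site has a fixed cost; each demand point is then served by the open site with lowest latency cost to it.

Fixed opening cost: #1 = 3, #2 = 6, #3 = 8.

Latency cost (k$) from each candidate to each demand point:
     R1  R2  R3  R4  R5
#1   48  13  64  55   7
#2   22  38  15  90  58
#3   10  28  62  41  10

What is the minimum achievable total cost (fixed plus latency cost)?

103

Open {#1, #2, #3}: assign each demand point to its cheapest open site.
  R1→#3 10, R2→#1 13, R3→#2 15, R4→#3 41, R5→#1 7
  latency cost 86, fixed 17 → total 103.
Compare {#2, #3}: latency cost 104 + fixed 14 = 118.
Compare {#1, #2}: latency cost 112 + fixed 9 = 121.
Compare {#1, #3}: latency cost 133 + fixed 11 = 144.
All other subsets cost ≥ 118. Minimum total cost: 103.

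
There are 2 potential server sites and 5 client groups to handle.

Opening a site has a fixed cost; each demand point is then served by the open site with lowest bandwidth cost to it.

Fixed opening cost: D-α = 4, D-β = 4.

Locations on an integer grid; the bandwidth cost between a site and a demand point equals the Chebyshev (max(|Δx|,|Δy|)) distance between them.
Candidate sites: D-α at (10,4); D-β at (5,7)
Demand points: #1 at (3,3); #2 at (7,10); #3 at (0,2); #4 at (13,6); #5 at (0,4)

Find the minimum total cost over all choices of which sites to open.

28

Open {D-α, D-β}: assign each demand point to its cheapest open site.
  #1→D-β 4, #2→D-β 3, #3→D-β 5, #4→D-α 3, #5→D-β 5
  bandwidth cost 20, fixed 8 → total 28.
Compare {D-β}: bandwidth cost 25 + fixed 4 = 29.
Compare {D-α}: bandwidth cost 36 + fixed 4 = 40.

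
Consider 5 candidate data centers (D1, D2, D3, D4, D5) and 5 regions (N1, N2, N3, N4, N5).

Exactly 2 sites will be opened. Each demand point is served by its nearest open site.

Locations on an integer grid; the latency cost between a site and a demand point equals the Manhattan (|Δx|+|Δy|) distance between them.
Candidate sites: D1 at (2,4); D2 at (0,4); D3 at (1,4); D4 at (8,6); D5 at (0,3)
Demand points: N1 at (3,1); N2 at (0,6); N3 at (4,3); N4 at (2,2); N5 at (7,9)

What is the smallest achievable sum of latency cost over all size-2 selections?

17

Open {D1, D4}.
  N1→D1 4, N2→D1 4, N3→D1 3, N4→D1 2, N5→D4 4  ⇒ total 17.
Compare {D3, D4}: total 19.
Compare {D4, D5}: total 19.
No size-2 selection does better; minimum is 17.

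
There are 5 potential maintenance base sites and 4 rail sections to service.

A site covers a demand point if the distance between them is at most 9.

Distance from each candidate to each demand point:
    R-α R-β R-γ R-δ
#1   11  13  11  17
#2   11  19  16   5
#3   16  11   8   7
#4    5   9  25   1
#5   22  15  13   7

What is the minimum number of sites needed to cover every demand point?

Coverage sets (demand points within 9 of each site):
  #1: {}
  #2: {R-δ}
  #3: {R-γ, R-δ}
  #4: {R-α, R-β, R-δ}
  #5: {R-δ}
No single site covers all 4 demand points.
But {#3, #4} covers everything, so the minimum is 2.

2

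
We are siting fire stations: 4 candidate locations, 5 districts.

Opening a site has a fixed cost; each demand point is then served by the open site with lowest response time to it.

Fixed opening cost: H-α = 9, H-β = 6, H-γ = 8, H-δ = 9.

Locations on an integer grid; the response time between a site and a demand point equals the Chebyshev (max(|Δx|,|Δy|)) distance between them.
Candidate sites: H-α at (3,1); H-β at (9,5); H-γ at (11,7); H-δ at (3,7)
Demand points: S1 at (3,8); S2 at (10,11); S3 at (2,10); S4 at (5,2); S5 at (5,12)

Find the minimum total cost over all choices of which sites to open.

Open {H-δ}: assign each demand point to its cheapest open site.
  S1→H-δ 1, S2→H-δ 7, S3→H-δ 3, S4→H-δ 5, S5→H-δ 5
  response time 21, fixed 9 → total 30.
Compare {H-β, H-δ}: response time 19 + fixed 15 = 34.
Compare {H-γ, H-δ}: response time 18 + fixed 17 = 35.
Compare {H-β}: response time 30 + fixed 6 = 36.
All other subsets cost ≥ 34. Minimum total cost: 30.

30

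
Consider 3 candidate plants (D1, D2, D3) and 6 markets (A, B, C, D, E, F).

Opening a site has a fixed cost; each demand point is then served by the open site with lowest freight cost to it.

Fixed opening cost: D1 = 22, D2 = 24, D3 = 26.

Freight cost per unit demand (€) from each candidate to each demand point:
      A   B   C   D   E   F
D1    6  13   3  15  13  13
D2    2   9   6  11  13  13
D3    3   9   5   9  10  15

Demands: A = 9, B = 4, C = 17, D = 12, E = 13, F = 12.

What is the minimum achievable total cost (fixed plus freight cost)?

556

Open {D1, D3}: assign each demand point to its cheapest open site.
  A→D3 9×3=27, B→D3 4×9=36, C→D1 17×3=51, D→D3 12×9=108, E→D3 13×10=130, F→D1 12×13=156
  freight cost 508, fixed 48 → total 556.
Compare {D1, D2, D3}: freight cost 499 + fixed 72 = 571.
Compare {D2, D3}: freight cost 533 + fixed 50 = 583.
Compare {D3}: freight cost 566 + fixed 26 = 592.
All other subsets cost ≥ 571. Minimum total cost: 556.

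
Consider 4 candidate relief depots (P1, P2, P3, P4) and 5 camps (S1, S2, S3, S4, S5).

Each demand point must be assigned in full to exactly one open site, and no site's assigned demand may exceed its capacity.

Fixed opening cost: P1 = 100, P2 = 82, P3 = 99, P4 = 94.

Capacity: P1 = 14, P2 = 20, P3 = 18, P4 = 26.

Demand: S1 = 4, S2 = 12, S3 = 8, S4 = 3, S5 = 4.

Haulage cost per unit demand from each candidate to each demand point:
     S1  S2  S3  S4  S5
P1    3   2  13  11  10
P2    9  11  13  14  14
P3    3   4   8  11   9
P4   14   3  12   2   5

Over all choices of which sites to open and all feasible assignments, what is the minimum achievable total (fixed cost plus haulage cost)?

Open {P3, P4}; cheapest assignment that respects the capacities:
  P3 (cap 18, load 12): S1, S3 — cost 4×3 + 8×8 = 76
  P4 (cap 26, load 19): S2, S4, S5 — cost 12×3 + 3×2 + 4×5 = 62
  Shipping 138, fixed 193 → total 331.
  Any other capacity-feasible assignment to {P3, P4} ships for at least 138.
Compare {P1, P4}: its best feasible assignment gives total 372.
Compare {P2, P4}: its best feasible assignment gives total 378.
Every other set of open sites that can feasibly serve all demand totals ≥ 372 even under its best assignment. Minimum: 331.

331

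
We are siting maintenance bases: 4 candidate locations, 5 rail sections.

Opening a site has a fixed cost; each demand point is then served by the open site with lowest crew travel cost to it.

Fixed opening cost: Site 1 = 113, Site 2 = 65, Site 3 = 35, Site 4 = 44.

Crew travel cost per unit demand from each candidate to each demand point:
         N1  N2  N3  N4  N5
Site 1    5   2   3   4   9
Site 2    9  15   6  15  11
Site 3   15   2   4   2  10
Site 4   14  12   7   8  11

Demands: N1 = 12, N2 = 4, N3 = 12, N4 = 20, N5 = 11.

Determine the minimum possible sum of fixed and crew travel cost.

391

Open {Site 1, Site 3}: assign each demand point to its cheapest open site.
  N1→Site 1 12×5=60, N2→Site 1 4×2=8, N3→Site 1 12×3=36, N4→Site 3 20×2=40, N5→Site 1 11×9=99
  crew travel cost 243, fixed 148 → total 391.
Compare {Site 1}: crew travel cost 283 + fixed 113 = 396.
Compare {Site 2, Site 3}: crew travel cost 314 + fixed 100 = 414.
Compare {Site 3}: crew travel cost 386 + fixed 35 = 421.
All other subsets cost ≥ 396. Minimum total cost: 391.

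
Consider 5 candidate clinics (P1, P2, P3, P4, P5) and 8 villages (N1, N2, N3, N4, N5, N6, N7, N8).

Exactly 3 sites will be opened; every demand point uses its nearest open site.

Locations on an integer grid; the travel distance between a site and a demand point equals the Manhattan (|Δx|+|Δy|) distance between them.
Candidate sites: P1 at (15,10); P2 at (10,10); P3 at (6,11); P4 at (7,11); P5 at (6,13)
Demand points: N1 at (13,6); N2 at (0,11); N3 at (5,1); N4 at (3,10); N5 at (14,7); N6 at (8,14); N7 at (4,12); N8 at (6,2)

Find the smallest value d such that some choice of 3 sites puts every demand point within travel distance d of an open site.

Open {P1, P2, P3}.
  Farthest demand point is N3 at travel distance 11 (to P3); all others are ≤ 11.
With {P1, P3, P4} the worst case is 11.
With {P1, P3, P5} the worst case is 11.
No size-3 selection achieves below 11.

11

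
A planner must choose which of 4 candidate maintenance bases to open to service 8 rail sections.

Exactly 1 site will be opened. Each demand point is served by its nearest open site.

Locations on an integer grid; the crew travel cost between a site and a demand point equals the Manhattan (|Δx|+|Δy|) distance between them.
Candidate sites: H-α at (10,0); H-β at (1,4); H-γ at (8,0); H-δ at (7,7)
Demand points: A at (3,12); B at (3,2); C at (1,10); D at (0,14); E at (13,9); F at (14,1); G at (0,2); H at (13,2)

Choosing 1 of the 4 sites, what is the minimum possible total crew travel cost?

81

Open {H-β}.
  A→H-β 10, B→H-β 4, C→H-β 6, D→H-β 11, E→H-β 17, F→H-β 16, G→H-β 3, H→H-β 14  ⇒ total 81.
Compare {H-δ}: total 85.
Compare {H-γ}: total 101.
No size-1 selection does better; minimum is 81.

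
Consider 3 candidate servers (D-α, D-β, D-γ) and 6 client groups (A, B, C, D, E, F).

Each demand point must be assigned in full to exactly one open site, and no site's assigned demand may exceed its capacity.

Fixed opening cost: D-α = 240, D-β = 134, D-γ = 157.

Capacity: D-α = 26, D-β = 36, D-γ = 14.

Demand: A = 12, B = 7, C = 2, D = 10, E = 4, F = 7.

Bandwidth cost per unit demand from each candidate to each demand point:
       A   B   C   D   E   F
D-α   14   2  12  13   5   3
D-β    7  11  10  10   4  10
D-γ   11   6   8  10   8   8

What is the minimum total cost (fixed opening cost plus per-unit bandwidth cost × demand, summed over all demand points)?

609

Open {D-β, D-γ}; cheapest assignment that respects the capacities:
  D-β (cap 36, load 28): A, C, D, E — cost 12×7 + 2×10 + 10×10 + 4×4 = 220
  D-γ (cap 14, load 14): B, F — cost 7×6 + 7×8 = 98
  Shipping 318, fixed 291 → total 609.
  Any other capacity-feasible assignment to {D-β, D-γ} ships for at least 318.
Compare {D-α, D-β}: its best feasible assignment gives total 629.
Compare {D-α, D-β, D-γ}: its best feasible assignment gives total 782.
Every other set of open sites that can feasibly serve all demand totals ≥ 629 even under its best assignment. Minimum: 609.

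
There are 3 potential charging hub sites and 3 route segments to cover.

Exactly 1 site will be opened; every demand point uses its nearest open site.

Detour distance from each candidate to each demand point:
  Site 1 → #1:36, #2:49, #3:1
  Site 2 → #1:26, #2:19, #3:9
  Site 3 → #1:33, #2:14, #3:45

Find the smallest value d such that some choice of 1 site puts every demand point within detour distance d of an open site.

Open {Site 2}.
  Farthest demand point is #1 at detour distance 26 (to Site 2); all others are ≤ 26.
With {Site 3} the worst case is 45.
With {Site 1} the worst case is 49.
No size-1 selection achieves below 26.

26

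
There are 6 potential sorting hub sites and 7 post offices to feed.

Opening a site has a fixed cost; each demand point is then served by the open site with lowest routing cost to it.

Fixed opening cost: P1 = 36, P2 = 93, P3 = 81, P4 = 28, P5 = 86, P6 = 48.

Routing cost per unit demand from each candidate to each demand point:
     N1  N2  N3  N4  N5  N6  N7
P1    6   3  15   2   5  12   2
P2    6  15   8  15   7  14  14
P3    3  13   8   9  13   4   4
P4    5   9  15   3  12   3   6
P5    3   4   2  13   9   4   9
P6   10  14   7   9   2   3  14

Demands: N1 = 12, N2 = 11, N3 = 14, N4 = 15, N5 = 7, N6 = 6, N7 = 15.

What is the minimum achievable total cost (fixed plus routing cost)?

Open {P1, P5}: assign each demand point to its cheapest open site.
  N1→P5 12×3=36, N2→P1 11×3=33, N3→P5 14×2=28, N4→P1 15×2=30, N5→P1 7×5=35, N6→P5 6×4=24, N7→P1 15×2=30
  routing cost 216, fixed 122 → total 338.
Compare {P1, P5, P6}: routing cost 189 + fixed 170 = 359.
Compare {P1, P4, P5}: routing cost 210 + fixed 150 = 360.
Compare {P1, P6}: routing cost 295 + fixed 84 = 379.
All other subsets cost ≥ 359. Minimum total cost: 338.

338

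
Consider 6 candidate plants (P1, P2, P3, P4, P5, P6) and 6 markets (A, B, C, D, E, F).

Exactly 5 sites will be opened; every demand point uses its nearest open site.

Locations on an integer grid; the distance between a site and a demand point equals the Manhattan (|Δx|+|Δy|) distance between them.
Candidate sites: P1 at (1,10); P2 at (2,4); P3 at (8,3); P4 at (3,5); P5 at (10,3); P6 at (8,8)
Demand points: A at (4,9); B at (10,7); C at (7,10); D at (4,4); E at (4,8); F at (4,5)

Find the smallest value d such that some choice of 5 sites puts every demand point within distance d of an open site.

Open {P1, P2, P3, P4, P6}.
  Farthest demand point is A at distance 4 (to P1); all others are ≤ 4.
With {P1, P2, P3, P5, P6} the worst case is 4.
With {P1, P2, P4, P5, P6} the worst case is 4.
No size-5 selection achieves below 4.

4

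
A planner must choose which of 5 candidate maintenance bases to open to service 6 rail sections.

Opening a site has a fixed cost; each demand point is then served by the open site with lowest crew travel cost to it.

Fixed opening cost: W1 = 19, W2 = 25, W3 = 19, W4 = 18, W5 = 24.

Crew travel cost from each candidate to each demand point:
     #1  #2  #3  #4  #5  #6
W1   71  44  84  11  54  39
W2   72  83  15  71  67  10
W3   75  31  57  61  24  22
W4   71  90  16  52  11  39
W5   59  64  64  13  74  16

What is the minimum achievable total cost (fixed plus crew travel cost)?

Open {W3, W4, W5}: assign each demand point to its cheapest open site.
  #1→W5 59, #2→W3 31, #3→W4 16, #4→W5 13, #5→W4 11, #6→W5 16
  crew travel cost 146, fixed 61 → total 207.
Compare {W1, W3, W4}: crew travel cost 162 + fixed 56 = 218.
Compare {W1, W4, W5}: crew travel cost 157 + fixed 61 = 218.
Compare {W2, W3, W5}: crew travel cost 152 + fixed 68 = 220.
All other subsets cost ≥ 218. Minimum total cost: 207.

207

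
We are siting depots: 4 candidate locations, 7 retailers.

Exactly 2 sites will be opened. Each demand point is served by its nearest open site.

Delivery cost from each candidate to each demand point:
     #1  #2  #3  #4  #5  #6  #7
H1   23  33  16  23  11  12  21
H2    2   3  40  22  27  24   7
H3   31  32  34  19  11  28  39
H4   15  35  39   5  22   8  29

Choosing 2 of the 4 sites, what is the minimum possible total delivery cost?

Open {H1, H2}.
  #1→H2 2, #2→H2 3, #3→H1 16, #4→H2 22, #5→H1 11, #6→H1 12, #7→H2 7  ⇒ total 73.
Compare {H2, H4}: total 86.
Compare {H2, H3}: total 100.
No size-2 selection does better; minimum is 73.

73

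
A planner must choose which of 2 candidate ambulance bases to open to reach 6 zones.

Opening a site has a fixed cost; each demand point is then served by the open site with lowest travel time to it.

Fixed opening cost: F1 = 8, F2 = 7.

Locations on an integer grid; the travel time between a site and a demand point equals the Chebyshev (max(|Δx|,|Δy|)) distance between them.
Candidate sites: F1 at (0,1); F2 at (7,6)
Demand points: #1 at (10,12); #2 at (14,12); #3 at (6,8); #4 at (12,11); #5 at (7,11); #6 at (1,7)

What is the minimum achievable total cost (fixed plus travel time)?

38

Open {F2}: assign each demand point to its cheapest open site.
  #1→F2 6, #2→F2 7, #3→F2 2, #4→F2 5, #5→F2 5, #6→F2 6
  travel time 31, fixed 7 → total 38.
Compare {F1, F2}: travel time 31 + fixed 15 = 46.
Compare {F1}: travel time 60 + fixed 8 = 68.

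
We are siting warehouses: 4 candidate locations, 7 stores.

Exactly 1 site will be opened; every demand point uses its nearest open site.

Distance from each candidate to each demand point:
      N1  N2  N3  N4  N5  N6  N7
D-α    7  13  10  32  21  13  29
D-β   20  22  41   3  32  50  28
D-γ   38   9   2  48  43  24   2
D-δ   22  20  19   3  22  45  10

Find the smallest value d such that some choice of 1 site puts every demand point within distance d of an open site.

32

Open {D-α}.
  Farthest demand point is N4 at distance 32 (to D-α); all others are ≤ 32.
With {D-δ} the worst case is 45.
With {D-γ} the worst case is 48.
No size-1 selection achieves below 32.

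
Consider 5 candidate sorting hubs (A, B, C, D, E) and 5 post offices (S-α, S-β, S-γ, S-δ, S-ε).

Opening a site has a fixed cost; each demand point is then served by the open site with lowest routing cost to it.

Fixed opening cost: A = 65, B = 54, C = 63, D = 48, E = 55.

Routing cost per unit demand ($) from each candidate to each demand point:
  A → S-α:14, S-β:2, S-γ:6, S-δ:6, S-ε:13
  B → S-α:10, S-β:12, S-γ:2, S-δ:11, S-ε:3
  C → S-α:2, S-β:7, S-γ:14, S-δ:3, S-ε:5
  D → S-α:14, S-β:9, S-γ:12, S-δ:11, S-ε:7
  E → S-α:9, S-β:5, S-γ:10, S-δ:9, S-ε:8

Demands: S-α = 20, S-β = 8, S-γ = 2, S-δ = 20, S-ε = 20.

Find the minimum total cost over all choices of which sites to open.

Open {B, C}: assign each demand point to its cheapest open site.
  S-α→C 20×2=40, S-β→C 8×7=56, S-γ→B 2×2=4, S-δ→C 20×3=60, S-ε→B 20×3=60
  routing cost 220, fixed 117 → total 337.
Compare {C}: routing cost 284 + fixed 63 = 347.
Compare {A, C}: routing cost 228 + fixed 128 = 356.
Compare {A, B, C}: routing cost 180 + fixed 182 = 362.
All other subsets cost ≥ 347. Minimum total cost: 337.

337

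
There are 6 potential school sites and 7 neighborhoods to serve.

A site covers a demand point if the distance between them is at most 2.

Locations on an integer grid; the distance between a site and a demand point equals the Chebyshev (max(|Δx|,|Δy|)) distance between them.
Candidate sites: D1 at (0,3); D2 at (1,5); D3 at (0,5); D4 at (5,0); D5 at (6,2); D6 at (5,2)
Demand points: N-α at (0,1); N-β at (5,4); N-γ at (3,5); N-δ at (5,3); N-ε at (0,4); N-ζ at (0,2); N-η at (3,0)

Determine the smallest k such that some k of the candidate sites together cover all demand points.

Coverage sets (demand points within 2 of each site):
  D1: {N-α, N-ε, N-ζ}
  D2: {N-γ, N-ε}
  D3: {N-ε}
  D4: {N-η}
  D5: {N-β, N-δ}
  D6: {N-β, N-δ, N-η}
No 2 sites suffice: every size-2 union leaves at least one demand point uncovered.
But {D1, D2, D6} covers everything, so the minimum is 3.

3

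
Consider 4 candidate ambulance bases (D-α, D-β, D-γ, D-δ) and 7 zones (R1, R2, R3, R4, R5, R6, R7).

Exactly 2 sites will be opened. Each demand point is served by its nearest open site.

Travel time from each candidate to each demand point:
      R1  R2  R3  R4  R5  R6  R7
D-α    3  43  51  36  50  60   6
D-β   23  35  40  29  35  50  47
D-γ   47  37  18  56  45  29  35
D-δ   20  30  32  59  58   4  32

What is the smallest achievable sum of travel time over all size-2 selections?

161

Open {D-α, D-δ}.
  R1→D-α 3, R2→D-δ 30, R3→D-δ 32, R4→D-α 36, R5→D-α 50, R6→D-δ 4, R7→D-α 6  ⇒ total 161.
Compare {D-α, D-γ}: total 174.
Compare {D-β, D-δ}: total 182.
No size-2 selection does better; minimum is 161.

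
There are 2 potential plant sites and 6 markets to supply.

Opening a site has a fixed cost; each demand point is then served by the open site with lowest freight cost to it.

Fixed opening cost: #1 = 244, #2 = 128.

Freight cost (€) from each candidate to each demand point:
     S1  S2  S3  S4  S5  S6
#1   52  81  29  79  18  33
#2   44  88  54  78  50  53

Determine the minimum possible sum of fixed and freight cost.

Open {#2}: assign each demand point to its cheapest open site.
  S1→#2 44, S2→#2 88, S3→#2 54, S4→#2 78, S5→#2 50, S6→#2 53
  freight cost 367, fixed 128 → total 495.
Compare {#1}: freight cost 292 + fixed 244 = 536.
Compare {#1, #2}: freight cost 283 + fixed 372 = 655.

495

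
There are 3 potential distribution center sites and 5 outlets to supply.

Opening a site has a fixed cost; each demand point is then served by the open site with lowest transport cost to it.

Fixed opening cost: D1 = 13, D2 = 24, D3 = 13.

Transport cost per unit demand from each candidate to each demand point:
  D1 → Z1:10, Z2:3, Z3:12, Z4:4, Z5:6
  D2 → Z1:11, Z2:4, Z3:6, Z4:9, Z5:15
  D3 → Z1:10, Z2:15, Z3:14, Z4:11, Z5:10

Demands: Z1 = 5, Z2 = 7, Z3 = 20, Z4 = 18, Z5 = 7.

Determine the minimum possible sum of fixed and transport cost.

342

Open {D1, D2}: assign each demand point to its cheapest open site.
  Z1→D1 5×10=50, Z2→D1 7×3=21, Z3→D2 20×6=120, Z4→D1 18×4=72, Z5→D1 7×6=42
  transport cost 305, fixed 37 → total 342.
Compare {D1, D2, D3}: transport cost 305 + fixed 50 = 355.
Compare {D1}: transport cost 425 + fixed 13 = 438.
Compare {D1, D3}: transport cost 425 + fixed 26 = 451.
All other subsets cost ≥ 355. Minimum total cost: 342.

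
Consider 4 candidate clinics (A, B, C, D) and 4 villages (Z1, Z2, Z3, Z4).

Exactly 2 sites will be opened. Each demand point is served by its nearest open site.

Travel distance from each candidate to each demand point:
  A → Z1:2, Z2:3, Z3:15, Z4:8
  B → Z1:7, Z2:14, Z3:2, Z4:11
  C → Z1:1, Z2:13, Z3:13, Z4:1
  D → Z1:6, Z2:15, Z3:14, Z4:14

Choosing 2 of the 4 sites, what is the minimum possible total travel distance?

15

Open {A, B}.
  Z1→A 2, Z2→A 3, Z3→B 2, Z4→A 8  ⇒ total 15.
Compare {B, C}: total 17.
Compare {A, C}: total 18.
No size-2 selection does better; minimum is 15.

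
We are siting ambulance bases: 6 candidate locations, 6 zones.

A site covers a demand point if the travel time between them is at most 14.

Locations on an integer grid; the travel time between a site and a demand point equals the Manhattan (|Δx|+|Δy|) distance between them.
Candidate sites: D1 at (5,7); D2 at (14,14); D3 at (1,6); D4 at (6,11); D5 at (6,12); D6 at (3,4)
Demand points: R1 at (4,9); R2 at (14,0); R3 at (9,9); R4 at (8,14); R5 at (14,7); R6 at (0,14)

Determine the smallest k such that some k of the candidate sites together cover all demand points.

Coverage sets (demand points within 14 of each site):
  D1: {R1, R3, R4, R5, R6}
  D2: {R2, R3, R4, R5, R6}
  D3: {R1, R3, R5, R6}
  D4: {R1, R3, R4, R5, R6}
  D5: {R1, R3, R4, R5, R6}
  D6: {R1, R3, R5, R6}
No single site covers all 6 demand points.
But {D1, D2} covers everything, so the minimum is 2.

2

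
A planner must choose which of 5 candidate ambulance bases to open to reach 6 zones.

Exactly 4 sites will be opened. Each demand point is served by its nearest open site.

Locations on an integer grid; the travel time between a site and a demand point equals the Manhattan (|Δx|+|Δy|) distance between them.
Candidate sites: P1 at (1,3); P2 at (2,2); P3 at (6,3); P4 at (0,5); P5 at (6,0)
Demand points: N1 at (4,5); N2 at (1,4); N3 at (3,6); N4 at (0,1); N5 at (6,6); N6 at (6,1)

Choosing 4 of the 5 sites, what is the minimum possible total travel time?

Open {P1, P3, P4, P5}.
  N1→P3 4, N2→P1 1, N3→P4 4, N4→P1 3, N5→P3 3, N6→P5 1  ⇒ total 16.
Compare {P1, P2, P3, P4}: total 17.
Compare {P1, P2, P3, P5}: total 17.
No size-4 selection does better; minimum is 16.

16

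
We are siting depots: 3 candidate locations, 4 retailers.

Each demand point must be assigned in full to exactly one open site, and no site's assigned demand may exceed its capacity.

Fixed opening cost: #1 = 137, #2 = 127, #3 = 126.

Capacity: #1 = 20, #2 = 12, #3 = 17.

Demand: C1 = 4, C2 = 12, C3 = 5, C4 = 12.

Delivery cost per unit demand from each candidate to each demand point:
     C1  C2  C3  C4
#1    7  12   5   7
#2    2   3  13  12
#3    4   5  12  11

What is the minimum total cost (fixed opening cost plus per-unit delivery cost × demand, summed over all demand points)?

448

Open {#1, #3}; cheapest assignment that respects the capacities:
  #1 (cap 20, load 17): C3, C4 — cost 5×5 + 12×7 = 109
  #3 (cap 17, load 16): C1, C2 — cost 4×4 + 12×5 = 76
  Shipping 185, fixed 263 → total 448.
  Any other capacity-feasible assignment to {#1, #3} ships for at least 185.
Compare {#1, #2, #3}: its best feasible assignment gives total 551.
Every other set of open sites that can feasibly serve all demand totals ≥ 551 even under its best assignment. Minimum: 448.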